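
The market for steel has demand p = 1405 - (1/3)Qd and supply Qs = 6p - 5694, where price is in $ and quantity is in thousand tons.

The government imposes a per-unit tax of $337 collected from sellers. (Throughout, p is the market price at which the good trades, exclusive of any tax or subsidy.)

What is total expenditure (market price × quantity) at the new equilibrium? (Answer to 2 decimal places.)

Original equilibrium: 4215 - 3p = 6p - 5694 gives 9909 = 9p, so p = 1101 and Q = 912.
Since sellers keep the price net of the tax, the effective supply curve becomes Qs = 6p - 7716.
Setting them equal: 4215 - 3p = 6p - 7716 → 11931 = 9p, so p = 3977/3 ≈ 1325.6667 and Q = 238.
New expenditure = 1325.6667 × 238 = 315508.67.

315508.67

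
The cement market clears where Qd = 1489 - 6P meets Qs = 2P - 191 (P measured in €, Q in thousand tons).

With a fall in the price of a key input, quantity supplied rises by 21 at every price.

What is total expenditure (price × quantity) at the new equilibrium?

Original equilibrium: 1489 - 6P = 2P - 191 gives 1680 = 8P, so P = 210 and Q = 229.
The shock moves the curves to Qd = 1489 - 6P and Qs = 2P - 170.
Clearing the new market: 1489 - 6P = 2P - 170, so P = 207.375 and Q = 244.75.
New expenditure = 207.375 × 244.75 = 50755.03125.

50755.03125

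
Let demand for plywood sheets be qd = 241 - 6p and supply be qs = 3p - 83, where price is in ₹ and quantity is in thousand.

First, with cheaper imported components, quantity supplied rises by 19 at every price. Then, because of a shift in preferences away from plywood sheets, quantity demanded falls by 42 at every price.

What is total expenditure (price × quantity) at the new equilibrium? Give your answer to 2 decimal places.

Solve the original market: 241 - 6p = 3p - 83, hence p = 36 and q = 25.
With the change applied: demand qd = 199 - 6p, supply qs = 3p - 64.
Clearing the new market: 199 - 6p = 3p - 64, so p = 263/9 ≈ 29.2222 and q = 71/3 ≈ 23.6667.
New expenditure = 29.2222 × 23.6667 = 691.59.

691.59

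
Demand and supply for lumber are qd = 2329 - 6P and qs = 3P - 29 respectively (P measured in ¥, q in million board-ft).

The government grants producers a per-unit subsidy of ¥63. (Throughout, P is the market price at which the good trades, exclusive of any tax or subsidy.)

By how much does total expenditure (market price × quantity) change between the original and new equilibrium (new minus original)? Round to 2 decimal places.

Initially, 2329 - 6P = 3P - 29, so 2358 = 9P and P = 262, q = 757.
Since sellers receive the price plus the subsidy, the effective supply curve becomes qs = 3P + 160.
Clearing the new market: 2329 - 6P = 3P + 160, so P = 241 and q = 883.
Expenditure moves from 262×757 = 198334 to 241×883 = 212803; change = +14469.00.

+14469.00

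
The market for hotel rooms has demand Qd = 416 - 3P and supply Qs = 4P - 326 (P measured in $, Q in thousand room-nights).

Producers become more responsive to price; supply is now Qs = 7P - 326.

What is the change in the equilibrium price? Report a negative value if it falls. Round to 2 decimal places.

-31.80

Solve the original market: 416 - 3P = 4P - 326, hence P = 106 and Q = 98.
The new curves are Qd = 416 - 3P (demand) and Qs = 7P - 326 (supply).
Clearing the new market: 416 - 3P = 7P - 326, so P = 74.2 and Q = 193.4.
ΔP = 74.2 − 106 = -31.80.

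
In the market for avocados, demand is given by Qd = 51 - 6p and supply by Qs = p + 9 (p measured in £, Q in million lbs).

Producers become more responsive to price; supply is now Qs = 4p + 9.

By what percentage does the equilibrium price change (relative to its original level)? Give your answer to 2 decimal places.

-30.00

Before the shock: 51 - 6p = p + 9 ⇒ 42 = 7p ⇒ p = 6, Q = 15.
With the change applied: demand Qd = 51 - 6p, supply Qs = 4p + 9.
New equilibrium: 51 - 6p = 4p + 9 ⇒ 42 = 10p ⇒ p = 4.2, Q = 25.8.
%Δp = (4.2 − 6) / 6 × 100 = -30.00%.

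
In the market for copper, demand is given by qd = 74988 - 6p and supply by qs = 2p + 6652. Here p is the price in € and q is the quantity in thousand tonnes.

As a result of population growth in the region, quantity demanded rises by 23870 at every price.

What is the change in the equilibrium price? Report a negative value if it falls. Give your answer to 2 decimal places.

+2983.75

Before the shock: 74988 - 6p = 2p + 6652 ⇒ 68336 = 8p ⇒ p = 8542, q = 23736.
With the change applied: demand qd = 98858 - 6p, supply qs = 2p + 6652.
New equilibrium: 98858 - 6p = 2p + 6652 ⇒ 92206 = 8p ⇒ p = 11525.75, q = 29703.5.
Δp = 11525.75 − 8542 = +2983.75.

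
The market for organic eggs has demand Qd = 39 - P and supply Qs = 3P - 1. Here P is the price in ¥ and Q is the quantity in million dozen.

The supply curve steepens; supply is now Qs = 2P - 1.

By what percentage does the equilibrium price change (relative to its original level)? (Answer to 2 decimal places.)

+33.33

Original equilibrium: 39 - P = 3P - 1 gives 40 = 4P, so P = 10 and Q = 29.
The new curves are Qd = 39 - P (demand) and Qs = 2P - 1 (supply).
New equilibrium: 39 - P = 2P - 1 ⇒ 40 = 3P ⇒ P = 40/3 ≈ 13.3333, Q = 77/3 ≈ 25.6667.
%ΔP = (13.3333 − 10) / 10 × 100 = +33.33%.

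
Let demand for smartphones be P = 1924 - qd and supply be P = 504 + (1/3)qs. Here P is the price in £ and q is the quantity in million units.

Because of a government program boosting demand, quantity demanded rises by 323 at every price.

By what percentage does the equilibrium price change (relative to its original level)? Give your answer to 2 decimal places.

Original equilibrium: 1924 - P = 3P - 1512 gives 3436 = 4P, so P = 859 and q = 1065.
With the change applied: demand qd = 2247 - P, supply qs = 3P - 1512.
Setting them equal: 2247 - P = 3P - 1512 → 3759 = 4P, so P = 939.75 and q = 1307.25.
%ΔP = (939.75 − 859) / 859 × 100 = +9.40%.

+9.40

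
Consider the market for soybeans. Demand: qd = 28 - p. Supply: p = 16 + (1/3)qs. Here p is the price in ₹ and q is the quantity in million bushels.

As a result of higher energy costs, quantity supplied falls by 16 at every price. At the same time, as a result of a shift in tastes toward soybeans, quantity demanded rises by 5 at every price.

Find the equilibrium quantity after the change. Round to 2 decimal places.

8.75

Solve the original market: 28 - p = 3p - 48, hence p = 19 and q = 9.
With the change applied: demand qd = 33 - p, supply qs = 3p - 64.
Clearing the new market: 33 - p = 3p - 64, so p = 24.25 and q = 8.75.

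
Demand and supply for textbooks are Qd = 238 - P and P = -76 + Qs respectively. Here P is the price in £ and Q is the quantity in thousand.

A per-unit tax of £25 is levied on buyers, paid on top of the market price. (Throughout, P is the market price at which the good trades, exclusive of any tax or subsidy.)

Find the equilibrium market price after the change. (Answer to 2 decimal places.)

Solve the original market: 238 - P = P + 76, hence P = 81 and Q = 157.
Since buyers pay the price plus the tax, the effective demand curve becomes Qd = 213 - P.
Setting them equal: 213 - P = P + 76 → 137 = 2P, so P = 68.5 and Q = 144.5.

68.50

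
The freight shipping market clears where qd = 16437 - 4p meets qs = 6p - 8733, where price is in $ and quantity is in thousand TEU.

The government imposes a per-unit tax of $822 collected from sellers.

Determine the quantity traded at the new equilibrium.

4396.2

Solve the original market: 16437 - 4p = 6p - 8733, hence p = 2517 and q = 6369.
Since sellers keep the price net of the tax, the effective supply curve becomes qs = 6p - 13665.
Setting them equal: 16437 - 4p = 6p - 13665 → 30102 = 10p, so p = 3010.2 and q = 4396.2.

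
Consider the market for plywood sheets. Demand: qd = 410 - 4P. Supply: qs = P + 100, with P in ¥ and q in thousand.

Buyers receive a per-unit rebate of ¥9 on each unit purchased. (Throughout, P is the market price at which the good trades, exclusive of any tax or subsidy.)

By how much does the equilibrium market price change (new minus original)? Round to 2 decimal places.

Initially, 410 - 4P = P + 100, so 310 = 5P and P = 62, q = 162.
Since buyers' out-of-pocket price is the market price minus the rebate, the effective demand curve becomes qd = 446 - 4P.
Clearing the new market: 446 - 4P = P + 100, so P = 69.2 and q = 169.2.
ΔP = 69.2 − 62 = +7.20.

+7.20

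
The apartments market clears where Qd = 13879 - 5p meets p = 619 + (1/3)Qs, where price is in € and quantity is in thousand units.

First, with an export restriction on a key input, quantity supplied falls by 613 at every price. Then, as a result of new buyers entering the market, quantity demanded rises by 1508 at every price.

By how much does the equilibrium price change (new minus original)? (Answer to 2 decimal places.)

+265.13

Solve the original market: 13879 - 5p = 3p - 1857, hence p = 1967 and Q = 4044.
After the shift, demand is Qd = 15387 - 5p and supply is Qs = 3p - 2470.
New equilibrium: 15387 - 5p = 3p - 2470 ⇒ 17857 = 8p ⇒ p = 2232.125, Q = 4226.375.
Δp = 2232.125 − 1967 = +265.13.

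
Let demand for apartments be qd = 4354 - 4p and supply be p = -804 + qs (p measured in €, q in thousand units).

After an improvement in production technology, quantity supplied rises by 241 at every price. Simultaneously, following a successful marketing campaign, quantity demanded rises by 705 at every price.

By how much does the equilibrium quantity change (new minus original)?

Solve the original market: 4354 - 4p = p + 804, hence p = 710 and q = 1514.
The new curves are qd = 5059 - 4p (demand) and qs = p + 1045 (supply).
Setting them equal: 5059 - 4p = p + 1045 → 4014 = 5p, so p = 802.8 and q = 1847.8.
Δq = 1847.8 − 1514 = +333.8.

+333.8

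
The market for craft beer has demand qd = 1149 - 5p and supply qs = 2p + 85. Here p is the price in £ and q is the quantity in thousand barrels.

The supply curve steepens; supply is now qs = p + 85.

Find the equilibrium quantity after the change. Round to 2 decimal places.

Solve the original market: 1149 - 5p = 2p + 85, hence p = 152 and q = 389.
With the change applied: demand qd = 1149 - 5p, supply qs = p + 85.
New equilibrium: 1149 - 5p = p + 85 ⇒ 1064 = 6p ⇒ p = 532/3 ≈ 177.3333, q = 787/3 ≈ 262.3333.

262.33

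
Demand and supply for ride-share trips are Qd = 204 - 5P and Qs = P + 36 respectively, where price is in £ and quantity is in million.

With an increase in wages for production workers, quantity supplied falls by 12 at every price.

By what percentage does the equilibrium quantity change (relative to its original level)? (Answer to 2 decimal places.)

-15.63

Solve the original market: 204 - 5P = P + 36, hence P = 28 and Q = 64.
After the shift, demand is Qd = 204 - 5P and supply is Qs = P + 24.
New equilibrium: 204 - 5P = P + 24 ⇒ 180 = 6P ⇒ P = 30, Q = 54.
%ΔQ = (54 − 64) / 64 × 100 = -15.63%.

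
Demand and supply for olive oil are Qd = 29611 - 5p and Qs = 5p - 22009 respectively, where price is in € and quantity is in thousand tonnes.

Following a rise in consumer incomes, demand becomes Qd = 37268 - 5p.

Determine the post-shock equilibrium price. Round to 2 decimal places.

5927.70

Original equilibrium: 29611 - 5p = 5p - 22009 gives 51620 = 10p, so p = 5162 and Q = 3801.
The new curves are Qd = 37268 - 5p (demand) and Qs = 5p - 22009 (supply).
Setting them equal: 37268 - 5p = 5p - 22009 → 59277 = 10p, so p = 5927.7 and Q = 7629.5.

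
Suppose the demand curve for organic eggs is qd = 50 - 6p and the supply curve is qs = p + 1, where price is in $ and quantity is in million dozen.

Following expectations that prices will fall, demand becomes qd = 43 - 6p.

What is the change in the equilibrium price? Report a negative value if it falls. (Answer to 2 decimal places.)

-1.00

Original equilibrium: 50 - 6p = p + 1 gives 49 = 7p, so p = 7 and q = 8.
After the shift, demand is qd = 43 - 6p and supply is qs = p + 1.
Clearing the new market: 43 - 6p = p + 1, so p = 6 and q = 7.
Δp = 6 − 7 = -1.00.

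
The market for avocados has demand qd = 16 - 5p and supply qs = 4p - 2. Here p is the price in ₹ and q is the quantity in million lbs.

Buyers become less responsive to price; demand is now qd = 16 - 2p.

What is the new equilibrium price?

Original equilibrium: 16 - 5p = 4p - 2 gives 18 = 9p, so p = 2 and q = 6.
After the shift, demand is qd = 16 - 2p and supply is qs = 4p - 2.
Clearing the new market: 16 - 2p = 4p - 2, so p = 3 and q = 10.

3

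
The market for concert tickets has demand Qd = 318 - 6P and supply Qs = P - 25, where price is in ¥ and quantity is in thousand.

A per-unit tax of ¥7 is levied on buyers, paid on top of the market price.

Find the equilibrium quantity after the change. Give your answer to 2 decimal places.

Solve the original market: 318 - 6P = P - 25, hence P = 49 and Q = 24.
Since buyers pay the price plus the tax, the effective demand curve becomes Qd = 276 - 6P.
Clearing the new market: 276 - 6P = P - 25, so P = 43 and Q = 18.

18.00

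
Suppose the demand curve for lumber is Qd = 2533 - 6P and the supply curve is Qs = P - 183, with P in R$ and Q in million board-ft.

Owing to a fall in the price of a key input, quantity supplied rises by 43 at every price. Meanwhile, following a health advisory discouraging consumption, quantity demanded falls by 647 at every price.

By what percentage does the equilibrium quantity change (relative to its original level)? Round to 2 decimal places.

Initially, 2533 - 6P = P - 183, so 2716 = 7P and P = 388, Q = 205.
The new curves are Qd = 1886 - 6P (demand) and Qs = P - 140 (supply).
Setting them equal: 1886 - 6P = P - 140 → 2026 = 7P, so P = 2026/7 ≈ 289.4286 and Q = 1046/7 ≈ 149.4286.
%ΔQ = (149.4286 − 205) / 205 × 100 = -27.11%.

-27.11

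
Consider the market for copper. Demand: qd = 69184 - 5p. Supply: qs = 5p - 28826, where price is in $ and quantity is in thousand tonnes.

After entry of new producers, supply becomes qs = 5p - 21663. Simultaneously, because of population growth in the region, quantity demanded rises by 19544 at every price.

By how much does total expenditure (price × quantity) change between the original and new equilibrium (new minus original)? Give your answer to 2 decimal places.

+172394241.75

Solve the original market: 69184 - 5p = 5p - 28826, hence p = 9801 and q = 20179.
With the change applied: demand qd = 88728 - 5p, supply qs = 5p - 21663.
Equate the new curves: 88728 - 5p = 5p - 21663, giving 110391 = 10p, p = 11039.1, q = 33532.5.
Expenditure moves from 9801×20179 = 197774379 to 11039.1×33532.5 = 370168620.75; change = +172394241.75.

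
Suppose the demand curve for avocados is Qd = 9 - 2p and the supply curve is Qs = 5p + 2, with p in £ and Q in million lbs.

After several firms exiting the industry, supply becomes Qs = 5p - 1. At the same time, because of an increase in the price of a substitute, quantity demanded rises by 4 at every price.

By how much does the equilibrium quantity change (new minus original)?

Initially, 9 - 2p = 5p + 2, so 7 = 7p and p = 1, Q = 7.
The shock moves the curves to Qd = 13 - 2p and Qs = 5p - 1.
New equilibrium: 13 - 2p = 5p - 1 ⇒ 14 = 7p ⇒ p = 2, Q = 9.
ΔQ = 9 − 7 = +2.

+2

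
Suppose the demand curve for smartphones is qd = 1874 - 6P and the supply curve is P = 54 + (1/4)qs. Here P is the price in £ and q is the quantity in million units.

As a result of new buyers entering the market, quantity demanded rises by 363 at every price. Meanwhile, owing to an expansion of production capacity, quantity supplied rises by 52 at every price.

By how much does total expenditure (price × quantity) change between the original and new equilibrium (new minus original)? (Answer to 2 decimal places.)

+61635.64

Initially, 1874 - 6P = 4P - 216, so 2090 = 10P and P = 209, q = 620.
With the change applied: demand qd = 2237 - 6P, supply qs = 4P - 164.
Setting them equal: 2237 - 6P = 4P - 164 → 2401 = 10P, so P = 240.1 and q = 796.4.
Expenditure moves from 209×620 = 129580 to 240.1×796.4 = 191215.64; change = +61635.64.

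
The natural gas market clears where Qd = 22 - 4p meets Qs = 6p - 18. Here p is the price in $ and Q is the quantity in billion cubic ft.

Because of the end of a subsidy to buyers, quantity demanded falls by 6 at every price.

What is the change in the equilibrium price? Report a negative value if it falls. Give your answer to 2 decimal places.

Initially, 22 - 4p = 6p - 18, so 40 = 10p and p = 4, Q = 6.
With the change applied: demand Qd = 16 - 4p, supply Qs = 6p - 18.
Clearing the new market: 16 - 4p = 6p - 18, so p = 3.4 and Q = 2.4.
Δp = 3.4 − 4 = -0.60.

-0.60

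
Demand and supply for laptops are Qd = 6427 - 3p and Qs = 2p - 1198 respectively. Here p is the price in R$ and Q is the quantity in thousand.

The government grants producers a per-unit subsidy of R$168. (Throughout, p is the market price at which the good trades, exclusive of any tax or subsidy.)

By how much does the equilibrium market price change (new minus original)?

Original equilibrium: 6427 - 3p = 2p - 1198 gives 7625 = 5p, so p = 1525 and Q = 1852.
Since sellers receive the price plus the subsidy, the effective supply curve becomes Qs = 2p - 862.
Setting them equal: 6427 - 3p = 2p - 862 → 7289 = 5p, so p = 1457.8 and Q = 2053.6.
Δp = 1457.8 − 1525 = -67.2.

-67.2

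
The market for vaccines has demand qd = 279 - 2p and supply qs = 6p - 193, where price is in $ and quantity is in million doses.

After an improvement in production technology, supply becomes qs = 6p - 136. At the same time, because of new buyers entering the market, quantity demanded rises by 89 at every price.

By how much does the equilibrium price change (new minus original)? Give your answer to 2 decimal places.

Initially, 279 - 2p = 6p - 193, so 472 = 8p and p = 59, q = 161.
The new curves are qd = 368 - 2p (demand) and qs = 6p - 136 (supply).
Setting them equal: 368 - 2p = 6p - 136 → 504 = 8p, so p = 63 and q = 242.
Δp = 63 − 59 = +4.00.

+4.00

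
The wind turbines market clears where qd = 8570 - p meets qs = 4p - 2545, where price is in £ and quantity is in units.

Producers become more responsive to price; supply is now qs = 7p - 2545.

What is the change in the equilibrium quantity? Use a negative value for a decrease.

+833.625

Before the shock: 8570 - p = 4p - 2545 ⇒ 11115 = 5p ⇒ p = 2223, q = 6347.
The new curves are qd = 8570 - p (demand) and qs = 7p - 2545 (supply).
Clearing the new market: 8570 - p = 7p - 2545, so p = 1389.375 and q = 7180.625.
Δq = 7180.625 − 6347 = +833.625.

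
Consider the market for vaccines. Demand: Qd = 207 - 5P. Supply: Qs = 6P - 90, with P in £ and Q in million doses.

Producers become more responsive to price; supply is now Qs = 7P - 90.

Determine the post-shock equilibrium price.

24.75

Initially, 207 - 5P = 6P - 90, so 297 = 11P and P = 27, Q = 72.
After the shift, demand is Qd = 207 - 5P and supply is Qs = 7P - 90.
Equate the new curves: 207 - 5P = 7P - 90, giving 297 = 12P, P = 24.75, Q = 83.25.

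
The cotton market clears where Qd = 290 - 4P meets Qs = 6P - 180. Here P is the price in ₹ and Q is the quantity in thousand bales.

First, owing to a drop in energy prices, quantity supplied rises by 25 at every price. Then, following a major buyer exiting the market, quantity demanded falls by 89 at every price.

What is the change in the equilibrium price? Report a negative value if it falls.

-11.4

Solve the original market: 290 - 4P = 6P - 180, hence P = 47 and Q = 102.
The new curves are Qd = 201 - 4P (demand) and Qs = 6P - 155 (supply).
New equilibrium: 201 - 4P = 6P - 155 ⇒ 356 = 10P ⇒ P = 35.6, Q = 58.6.
ΔP = 35.6 − 47 = -11.4.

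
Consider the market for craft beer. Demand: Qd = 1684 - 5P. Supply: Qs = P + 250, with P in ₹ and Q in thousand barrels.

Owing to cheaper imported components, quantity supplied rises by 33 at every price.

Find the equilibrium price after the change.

233.5

Original equilibrium: 1684 - 5P = P + 250 gives 1434 = 6P, so P = 239 and Q = 489.
The shock moves the curves to Qd = 1684 - 5P and Qs = P + 283.
Clearing the new market: 1684 - 5P = P + 283, so P = 233.5 and Q = 516.5.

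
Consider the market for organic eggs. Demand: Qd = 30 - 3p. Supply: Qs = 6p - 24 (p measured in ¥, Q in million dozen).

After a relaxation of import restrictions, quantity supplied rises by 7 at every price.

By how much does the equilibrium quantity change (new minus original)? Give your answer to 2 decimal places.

+2.33

Solve the original market: 30 - 3p = 6p - 24, hence p = 6 and Q = 12.
After the shift, demand is Qd = 30 - 3p and supply is Qs = 6p - 17.
New equilibrium: 30 - 3p = 6p - 17 ⇒ 47 = 9p ⇒ p = 47/9 ≈ 5.2222, Q = 43/3 ≈ 14.3333.
ΔQ = 14.3333 − 12 = +2.33.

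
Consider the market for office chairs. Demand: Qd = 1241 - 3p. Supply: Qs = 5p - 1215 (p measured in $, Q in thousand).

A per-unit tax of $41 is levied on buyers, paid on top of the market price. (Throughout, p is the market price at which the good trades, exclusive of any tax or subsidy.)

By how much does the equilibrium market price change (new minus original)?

Initially, 1241 - 3p = 5p - 1215, so 2456 = 8p and p = 307, Q = 320.
Since buyers pay the price plus the tax, the effective demand curve becomes Qd = 1118 - 3p.
Equate the new curves: 1118 - 3p = 5p - 1215, giving 2333 = 8p, p = 291.625, Q = 243.125.
Δp = 291.625 − 307 = -15.375.

-15.375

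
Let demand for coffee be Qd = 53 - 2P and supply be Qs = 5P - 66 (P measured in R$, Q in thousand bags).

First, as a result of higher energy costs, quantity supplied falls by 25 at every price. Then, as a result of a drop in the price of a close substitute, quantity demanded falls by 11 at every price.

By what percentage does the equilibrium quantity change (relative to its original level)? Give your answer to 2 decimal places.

-78.95

Original equilibrium: 53 - 2P = 5P - 66 gives 119 = 7P, so P = 17 and Q = 19.
The shock moves the curves to Qd = 42 - 2P and Qs = 5P - 91.
New equilibrium: 42 - 2P = 5P - 91 ⇒ 133 = 7P ⇒ P = 19, Q = 4.
%ΔQ = (4 − 19) / 19 × 100 = -78.95%.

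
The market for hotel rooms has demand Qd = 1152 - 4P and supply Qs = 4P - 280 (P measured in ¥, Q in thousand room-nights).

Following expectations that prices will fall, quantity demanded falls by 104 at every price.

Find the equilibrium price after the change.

166

Original equilibrium: 1152 - 4P = 4P - 280 gives 1432 = 8P, so P = 179 and Q = 436.
The shock moves the curves to Qd = 1048 - 4P and Qs = 4P - 280.
Clearing the new market: 1048 - 4P = 4P - 280, so P = 166 and Q = 384.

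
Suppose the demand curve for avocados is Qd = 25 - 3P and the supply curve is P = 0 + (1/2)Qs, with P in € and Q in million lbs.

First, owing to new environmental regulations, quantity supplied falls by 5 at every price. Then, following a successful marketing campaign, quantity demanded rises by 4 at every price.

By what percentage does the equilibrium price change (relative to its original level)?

+36

Solve the original market: 25 - 3P = 2P, hence P = 5 and Q = 10.
With the change applied: demand Qd = 29 - 3P, supply Qs = 2P - 5.
Equate the new curves: 29 - 3P = 2P - 5, giving 34 = 5P, P = 6.8, Q = 8.6.
%ΔP = (6.8 − 5) / 5 × 100 = +36%.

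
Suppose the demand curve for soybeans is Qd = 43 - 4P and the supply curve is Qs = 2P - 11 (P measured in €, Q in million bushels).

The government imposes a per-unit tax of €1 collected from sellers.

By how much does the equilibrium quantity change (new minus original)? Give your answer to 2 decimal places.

-1.33

Solve the original market: 43 - 4P = 2P - 11, hence P = 9 and Q = 7.
Since sellers keep the price net of the tax, the effective supply curve becomes Qs = 2P - 13.
Setting them equal: 43 - 4P = 2P - 13 → 56 = 6P, so P = 28/3 ≈ 9.3333 and Q = 17/3 ≈ 5.6667.
ΔQ = 5.6667 − 7 = -1.33.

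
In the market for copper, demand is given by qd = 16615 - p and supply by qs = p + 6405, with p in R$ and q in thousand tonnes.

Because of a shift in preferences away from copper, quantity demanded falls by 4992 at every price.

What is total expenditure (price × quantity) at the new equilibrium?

Before the shock: 16615 - p = p + 6405 ⇒ 10210 = 2p ⇒ p = 5105, q = 11510.
The new curves are qd = 11623 - p (demand) and qs = p + 6405 (supply).
Equate the new curves: 11623 - p = p + 6405, giving 5218 = 2p, p = 2609, q = 9014.
New expenditure = 2609 × 9014 = 23517526.

23517526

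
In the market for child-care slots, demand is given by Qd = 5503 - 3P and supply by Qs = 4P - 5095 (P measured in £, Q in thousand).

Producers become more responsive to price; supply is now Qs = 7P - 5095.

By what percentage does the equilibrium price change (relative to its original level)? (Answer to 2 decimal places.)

Initially, 5503 - 3P = 4P - 5095, so 10598 = 7P and P = 1514, Q = 961.
The shock moves the curves to Qd = 5503 - 3P and Qs = 7P - 5095.
Clearing the new market: 5503 - 3P = 7P - 5095, so P = 1059.8 and Q = 2323.6.
%ΔP = (1059.8 − 1514) / 1514 × 100 = -30.00%.

-30.00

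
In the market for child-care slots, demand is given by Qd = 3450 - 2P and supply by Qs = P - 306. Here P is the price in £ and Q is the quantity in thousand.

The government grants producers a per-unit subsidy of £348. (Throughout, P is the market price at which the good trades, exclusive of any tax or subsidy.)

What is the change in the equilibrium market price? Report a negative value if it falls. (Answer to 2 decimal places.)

Before the shock: 3450 - 2P = P - 306 ⇒ 3756 = 3P ⇒ P = 1252, Q = 946.
Since sellers receive the price plus the subsidy, the effective supply curve becomes Qs = P + 42.
Setting them equal: 3450 - 2P = P + 42 → 3408 = 3P, so P = 1136 and Q = 1178.
ΔP = 1136 − 1252 = -116.00.

-116.00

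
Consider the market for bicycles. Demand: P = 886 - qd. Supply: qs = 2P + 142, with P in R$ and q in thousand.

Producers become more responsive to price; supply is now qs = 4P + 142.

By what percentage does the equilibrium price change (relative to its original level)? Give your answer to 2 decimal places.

-40.00

Initially, 886 - P = 2P + 142, so 744 = 3P and P = 248, q = 638.
After the shift, demand is qd = 886 - P and supply is qs = 4P + 142.
Setting them equal: 886 - P = 4P + 142 → 744 = 5P, so P = 148.8 and q = 737.2.
%ΔP = (148.8 − 248) / 248 × 100 = -40.00%.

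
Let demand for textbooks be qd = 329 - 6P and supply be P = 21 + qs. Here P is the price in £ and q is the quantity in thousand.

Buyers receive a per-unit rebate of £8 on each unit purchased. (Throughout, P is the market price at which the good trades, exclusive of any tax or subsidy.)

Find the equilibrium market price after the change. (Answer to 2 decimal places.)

56.86

Solve the original market: 329 - 6P = P - 21, hence P = 50 and q = 29.
Since buyers' out-of-pocket price is the market price minus the rebate, the effective demand curve becomes qd = 377 - 6P.
Clearing the new market: 377 - 6P = P - 21, so P = 398/7 ≈ 56.8571 and q = 251/7 ≈ 35.8571.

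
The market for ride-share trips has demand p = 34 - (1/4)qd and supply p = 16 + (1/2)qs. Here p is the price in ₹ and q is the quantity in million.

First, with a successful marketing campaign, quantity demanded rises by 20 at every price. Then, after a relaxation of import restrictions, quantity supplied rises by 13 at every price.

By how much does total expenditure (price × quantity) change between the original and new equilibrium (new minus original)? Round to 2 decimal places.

+475.22

Original equilibrium: 136 - 4p = 2p - 32 gives 168 = 6p, so p = 28 and q = 24.
The new curves are qd = 156 - 4p (demand) and qs = 2p - 19 (supply).
Setting them equal: 156 - 4p = 2p - 19 → 175 = 6p, so p = 175/6 ≈ 29.1667 and q = 118/3 ≈ 39.3333.
Expenditure moves from 28×24 = 672 to 29.1667×39.3333 = 1147.2222; change = +475.22.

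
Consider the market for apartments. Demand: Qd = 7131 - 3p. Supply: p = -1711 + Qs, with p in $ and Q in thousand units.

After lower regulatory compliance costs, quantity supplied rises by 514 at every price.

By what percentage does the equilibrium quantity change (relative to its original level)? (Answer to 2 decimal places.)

Original equilibrium: 7131 - 3p = p + 1711 gives 5420 = 4p, so p = 1355 and Q = 3066.
After the shift, demand is Qd = 7131 - 3p and supply is Qs = p + 2225.
Equate the new curves: 7131 - 3p = p + 2225, giving 4906 = 4p, p = 1226.5, Q = 3451.5.
%ΔQ = (3451.5 − 3066) / 3066 × 100 = +12.57%.

+12.57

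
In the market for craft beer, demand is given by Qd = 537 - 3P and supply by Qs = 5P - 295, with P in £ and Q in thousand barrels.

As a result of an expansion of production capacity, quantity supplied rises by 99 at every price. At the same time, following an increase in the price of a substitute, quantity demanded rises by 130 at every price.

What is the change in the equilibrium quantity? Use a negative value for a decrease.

+118.375

Initially, 537 - 3P = 5P - 295, so 832 = 8P and P = 104, Q = 225.
After the shift, demand is Qd = 667 - 3P and supply is Qs = 5P - 196.
Clearing the new market: 667 - 3P = 5P - 196, so P = 107.875 and Q = 343.375.
ΔQ = 343.375 − 225 = +118.375.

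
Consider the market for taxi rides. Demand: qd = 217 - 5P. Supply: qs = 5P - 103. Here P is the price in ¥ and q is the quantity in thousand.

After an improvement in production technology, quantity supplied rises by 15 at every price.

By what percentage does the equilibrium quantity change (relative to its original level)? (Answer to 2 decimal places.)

Original equilibrium: 217 - 5P = 5P - 103 gives 320 = 10P, so P = 32 and q = 57.
The new curves are qd = 217 - 5P (demand) and qs = 5P - 88 (supply).
New equilibrium: 217 - 5P = 5P - 88 ⇒ 305 = 10P ⇒ P = 30.5, q = 64.5.
%Δq = (64.5 − 57) / 57 × 100 = +13.16%.

+13.16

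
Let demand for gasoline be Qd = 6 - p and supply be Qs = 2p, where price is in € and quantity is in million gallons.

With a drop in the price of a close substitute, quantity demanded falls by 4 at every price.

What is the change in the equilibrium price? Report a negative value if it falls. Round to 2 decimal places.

Solve the original market: 6 - p = 2p, hence p = 2 and Q = 4.
The shock moves the curves to Qd = 2 - p and Qs = 2p.
New equilibrium: 2 - p = 2p ⇒ 2 = 3p ⇒ p = 2/3 ≈ 0.6667, Q = 4/3 ≈ 1.3333.
Δp = 0.6667 − 2 = -1.33.

-1.33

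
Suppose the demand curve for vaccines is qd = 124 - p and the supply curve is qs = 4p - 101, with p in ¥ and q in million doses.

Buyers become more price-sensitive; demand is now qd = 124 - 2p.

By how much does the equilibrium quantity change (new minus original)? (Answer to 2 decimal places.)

-30.00

Solve the original market: 124 - p = 4p - 101, hence p = 45 and q = 79.
After the shift, demand is qd = 124 - 2p and supply is qs = 4p - 101.
New equilibrium: 124 - 2p = 4p - 101 ⇒ 225 = 6p ⇒ p = 37.5, q = 49.
Δq = 49 − 79 = -30.00.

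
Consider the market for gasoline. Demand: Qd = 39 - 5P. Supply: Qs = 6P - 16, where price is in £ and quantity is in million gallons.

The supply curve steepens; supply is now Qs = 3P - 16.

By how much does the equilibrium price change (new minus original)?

+1.875

Before the shock: 39 - 5P = 6P - 16 ⇒ 55 = 11P ⇒ P = 5, Q = 14.
After the shift, demand is Qd = 39 - 5P and supply is Qs = 3P - 16.
Equate the new curves: 39 - 5P = 3P - 16, giving 55 = 8P, P = 6.875, Q = 4.625.
ΔP = 6.875 − 5 = +1.875.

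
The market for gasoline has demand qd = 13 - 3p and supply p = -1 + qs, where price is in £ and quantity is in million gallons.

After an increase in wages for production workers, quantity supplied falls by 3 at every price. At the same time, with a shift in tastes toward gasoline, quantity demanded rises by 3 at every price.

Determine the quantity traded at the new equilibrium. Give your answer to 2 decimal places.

Before the shock: 13 - 3p = p + 1 ⇒ 12 = 4p ⇒ p = 3, q = 4.
The shock moves the curves to qd = 16 - 3p and qs = p - 2.
Setting them equal: 16 - 3p = p - 2 → 18 = 4p, so p = 4.5 and q = 2.5.

2.50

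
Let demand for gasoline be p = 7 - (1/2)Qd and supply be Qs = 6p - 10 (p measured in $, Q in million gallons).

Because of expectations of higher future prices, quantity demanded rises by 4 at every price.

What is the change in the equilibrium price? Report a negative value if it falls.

+0.5

Initially, 14 - 2p = 6p - 10, so 24 = 8p and p = 3, Q = 8.
The shock moves the curves to Qd = 18 - 2p and Qs = 6p - 10.
Clearing the new market: 18 - 2p = 6p - 10, so p = 3.5 and Q = 11.
Δp = 3.5 − 3 = +0.5.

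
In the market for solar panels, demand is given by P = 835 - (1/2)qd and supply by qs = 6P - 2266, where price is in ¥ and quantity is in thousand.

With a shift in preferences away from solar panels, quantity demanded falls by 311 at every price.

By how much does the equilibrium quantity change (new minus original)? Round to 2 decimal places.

Solve the original market: 1670 - 2P = 6P - 2266, hence P = 492 and q = 686.
The shock moves the curves to qd = 1359 - 2P and qs = 6P - 2266.
Setting them equal: 1359 - 2P = 6P - 2266 → 3625 = 8P, so P = 453.125 and q = 452.75.
Δq = 452.75 − 686 = -233.25.

-233.25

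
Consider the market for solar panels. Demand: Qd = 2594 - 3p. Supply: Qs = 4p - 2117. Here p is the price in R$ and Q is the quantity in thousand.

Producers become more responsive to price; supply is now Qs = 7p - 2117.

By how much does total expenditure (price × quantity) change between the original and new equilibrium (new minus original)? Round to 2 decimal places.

+169252.77

Original equilibrium: 2594 - 3p = 4p - 2117 gives 4711 = 7p, so p = 673 and Q = 575.
The shock moves the curves to Qd = 2594 - 3p and Qs = 7p - 2117.
Clearing the new market: 2594 - 3p = 7p - 2117, so p = 471.1 and Q = 1180.7.
Expenditure moves from 673×575 = 386975 to 471.1×1180.7 = 556227.77; change = +169252.77.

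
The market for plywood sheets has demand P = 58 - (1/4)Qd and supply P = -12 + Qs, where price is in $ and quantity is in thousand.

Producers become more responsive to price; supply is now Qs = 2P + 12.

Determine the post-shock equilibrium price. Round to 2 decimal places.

36.67

Initially, 232 - 4P = P + 12, so 220 = 5P and P = 44, Q = 56.
With the change applied: demand Qd = 232 - 4P, supply Qs = 2P + 12.
Equate the new curves: 232 - 4P = 2P + 12, giving 220 = 6P, P = 110/3 ≈ 36.6667, Q = 256/3 ≈ 85.3333.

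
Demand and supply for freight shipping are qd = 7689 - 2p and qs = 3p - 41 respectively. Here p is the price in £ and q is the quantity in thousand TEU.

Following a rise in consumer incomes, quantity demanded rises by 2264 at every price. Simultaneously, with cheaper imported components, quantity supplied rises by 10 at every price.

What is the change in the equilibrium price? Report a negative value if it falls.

Original equilibrium: 7689 - 2p = 3p - 41 gives 7730 = 5p, so p = 1546 and q = 4597.
The shock moves the curves to qd = 9953 - 2p and qs = 3p - 31.
Clearing the new market: 9953 - 2p = 3p - 31, so p = 1996.8 and q = 5959.4.
Δp = 1996.8 − 1546 = +450.8.

+450.8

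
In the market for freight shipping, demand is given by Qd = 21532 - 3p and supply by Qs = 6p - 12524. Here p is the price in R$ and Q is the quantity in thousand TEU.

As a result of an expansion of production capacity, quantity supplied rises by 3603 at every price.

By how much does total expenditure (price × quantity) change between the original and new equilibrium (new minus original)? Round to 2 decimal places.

-11609.67

Initially, 21532 - 3p = 6p - 12524, so 34056 = 9p and p = 3784, Q = 10180.
The shock moves the curves to Qd = 21532 - 3p and Qs = 6p - 8921.
Setting them equal: 21532 - 3p = 6p - 8921 → 30453 = 9p, so p = 10151/3 ≈ 3383.6667 and Q = 11381.
Expenditure moves from 3784×10180 = 38521120 to 3383.6667×11381 = 38509510.3333; change = -11609.67.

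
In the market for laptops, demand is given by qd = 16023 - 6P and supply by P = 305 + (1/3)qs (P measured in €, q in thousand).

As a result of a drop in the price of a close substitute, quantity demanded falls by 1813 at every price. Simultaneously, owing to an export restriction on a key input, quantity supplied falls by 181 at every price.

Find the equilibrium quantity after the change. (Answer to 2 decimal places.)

Before the shock: 16023 - 6P = 3P - 915 ⇒ 16938 = 9P ⇒ P = 1882, q = 4731.
The shock moves the curves to qd = 14210 - 6P and qs = 3P - 1096.
Setting them equal: 14210 - 6P = 3P - 1096 → 15306 = 9P, so P = 5102/3 ≈ 1700.6667 and q = 4006.

4006.00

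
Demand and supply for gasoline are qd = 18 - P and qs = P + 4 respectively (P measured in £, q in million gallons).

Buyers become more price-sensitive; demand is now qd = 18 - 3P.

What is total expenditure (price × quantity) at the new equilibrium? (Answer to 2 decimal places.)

Original equilibrium: 18 - P = P + 4 gives 14 = 2P, so P = 7 and q = 11.
With the change applied: demand qd = 18 - 3P, supply qs = P + 4.
Clearing the new market: 18 - 3P = P + 4, so P = 3.5 and q = 7.5.
New expenditure = 3.5 × 7.5 = 26.25.

26.25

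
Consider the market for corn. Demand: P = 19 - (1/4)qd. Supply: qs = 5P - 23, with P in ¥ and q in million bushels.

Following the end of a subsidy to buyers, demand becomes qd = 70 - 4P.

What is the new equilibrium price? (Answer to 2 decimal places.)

Solve the original market: 76 - 4P = 5P - 23, hence P = 11 and q = 32.
The shock moves the curves to qd = 70 - 4P and qs = 5P - 23.
Clearing the new market: 70 - 4P = 5P - 23, so P = 31/3 ≈ 10.3333 and q = 86/3 ≈ 28.6667.

10.33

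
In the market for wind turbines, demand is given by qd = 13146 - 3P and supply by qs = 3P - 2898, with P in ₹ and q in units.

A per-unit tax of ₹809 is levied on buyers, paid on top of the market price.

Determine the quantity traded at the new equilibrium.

Initially, 13146 - 3P = 3P - 2898, so 16044 = 6P and P = 2674, q = 5124.
Since buyers pay the price plus the tax, the effective demand curve becomes qd = 10719 - 3P.
Equate the new curves: 10719 - 3P = 3P - 2898, giving 13617 = 6P, P = 2269.5, q = 3910.5.

3910.5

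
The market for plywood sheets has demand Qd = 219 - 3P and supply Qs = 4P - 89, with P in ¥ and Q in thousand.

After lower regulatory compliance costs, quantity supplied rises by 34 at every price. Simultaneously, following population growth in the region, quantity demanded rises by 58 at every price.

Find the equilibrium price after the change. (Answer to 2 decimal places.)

47.43

Solve the original market: 219 - 3P = 4P - 89, hence P = 44 and Q = 87.
With the change applied: demand Qd = 277 - 3P, supply Qs = 4P - 55.
New equilibrium: 277 - 3P = 4P - 55 ⇒ 332 = 7P ⇒ P = 332/7 ≈ 47.4286, Q = 943/7 ≈ 134.7143.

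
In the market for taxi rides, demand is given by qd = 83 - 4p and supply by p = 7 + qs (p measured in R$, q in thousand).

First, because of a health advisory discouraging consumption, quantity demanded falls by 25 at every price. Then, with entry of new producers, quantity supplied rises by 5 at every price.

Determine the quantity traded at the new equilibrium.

Initially, 83 - 4p = p - 7, so 90 = 5p and p = 18, q = 11.
With the change applied: demand qd = 58 - 4p, supply qs = p - 2.
New equilibrium: 58 - 4p = p - 2 ⇒ 60 = 5p ⇒ p = 12, q = 10.

10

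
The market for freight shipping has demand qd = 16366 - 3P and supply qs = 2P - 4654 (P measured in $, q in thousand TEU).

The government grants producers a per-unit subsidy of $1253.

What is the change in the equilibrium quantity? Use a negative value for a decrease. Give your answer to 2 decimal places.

Initially, 16366 - 3P = 2P - 4654, so 21020 = 5P and P = 4204, q = 3754.
Since sellers receive the price plus the subsidy, the effective supply curve becomes qs = 2P - 2148.
Setting them equal: 16366 - 3P = 2P - 2148 → 18514 = 5P, so P = 3702.8 and q = 5257.6.
Δq = 5257.6 − 3754 = +1503.60.

+1503.60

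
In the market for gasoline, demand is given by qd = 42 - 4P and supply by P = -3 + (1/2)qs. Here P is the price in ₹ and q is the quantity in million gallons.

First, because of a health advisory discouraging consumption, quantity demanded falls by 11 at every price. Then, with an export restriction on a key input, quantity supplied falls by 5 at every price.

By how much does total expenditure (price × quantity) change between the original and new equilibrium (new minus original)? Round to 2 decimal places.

Before the shock: 42 - 4P = 2P + 6 ⇒ 36 = 6P ⇒ P = 6, q = 18.
The shock moves the curves to qd = 31 - 4P and qs = 2P + 1.
Setting them equal: 31 - 4P = 2P + 1 → 30 = 6P, so P = 5 and q = 11.
Expenditure moves from 6×18 = 108 to 5×11 = 55; change = -53.00.

-53.00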